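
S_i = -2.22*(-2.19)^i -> [-2.22, 4.86, -10.65, 23.32, -51.07]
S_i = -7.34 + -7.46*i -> [-7.34, -14.8, -22.26, -29.72, -37.18]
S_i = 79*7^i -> [79, 553, 3871, 27097, 189679]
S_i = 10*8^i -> [10, 80, 640, 5120, 40960]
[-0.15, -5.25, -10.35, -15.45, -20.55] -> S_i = -0.15 + -5.10*i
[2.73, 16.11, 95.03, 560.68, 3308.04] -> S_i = 2.73*5.90^i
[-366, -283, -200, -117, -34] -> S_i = -366 + 83*i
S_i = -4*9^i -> [-4, -36, -324, -2916, -26244]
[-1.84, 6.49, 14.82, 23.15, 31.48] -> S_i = -1.84 + 8.33*i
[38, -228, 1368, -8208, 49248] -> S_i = 38*-6^i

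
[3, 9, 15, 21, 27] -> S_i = 3 + 6*i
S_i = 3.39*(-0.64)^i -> [3.39, -2.17, 1.39, -0.89, 0.57]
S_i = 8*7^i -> [8, 56, 392, 2744, 19208]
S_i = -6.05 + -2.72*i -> [-6.05, -8.77, -11.49, -14.21, -16.93]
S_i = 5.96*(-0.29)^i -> [5.96, -1.73, 0.5, -0.15, 0.04]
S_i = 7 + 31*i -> [7, 38, 69, 100, 131]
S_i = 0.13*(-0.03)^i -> [0.13, -0.0, 0.0, -0.0, 0.0]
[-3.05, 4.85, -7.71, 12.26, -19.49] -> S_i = -3.05*(-1.59)^i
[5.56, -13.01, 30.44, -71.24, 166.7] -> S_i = 5.56*(-2.34)^i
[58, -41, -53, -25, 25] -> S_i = Random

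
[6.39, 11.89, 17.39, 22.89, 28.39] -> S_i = 6.39 + 5.50*i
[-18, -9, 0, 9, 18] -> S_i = -18 + 9*i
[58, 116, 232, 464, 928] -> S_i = 58*2^i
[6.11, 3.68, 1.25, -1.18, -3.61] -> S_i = 6.11 + -2.43*i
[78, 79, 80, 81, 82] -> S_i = 78 + 1*i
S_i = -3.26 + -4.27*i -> [-3.26, -7.53, -11.8, -16.07, -20.34]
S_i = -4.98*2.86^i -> [-4.98, -14.24, -40.73, -116.5, -333.19]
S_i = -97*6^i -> [-97, -582, -3492, -20952, -125712]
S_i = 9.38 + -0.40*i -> [9.38, 8.98, 8.58, 8.18, 7.78]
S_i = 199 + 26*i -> [199, 225, 251, 277, 303]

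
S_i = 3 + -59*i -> [3, -56, -115, -174, -233]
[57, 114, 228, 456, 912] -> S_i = 57*2^i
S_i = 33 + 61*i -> [33, 94, 155, 216, 277]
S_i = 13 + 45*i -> [13, 58, 103, 148, 193]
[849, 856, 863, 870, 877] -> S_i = 849 + 7*i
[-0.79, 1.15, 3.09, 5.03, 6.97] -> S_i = -0.79 + 1.94*i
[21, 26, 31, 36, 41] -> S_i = 21 + 5*i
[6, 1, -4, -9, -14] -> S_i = 6 + -5*i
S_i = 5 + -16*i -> [5, -11, -27, -43, -59]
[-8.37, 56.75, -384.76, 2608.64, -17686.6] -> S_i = -8.37*(-6.78)^i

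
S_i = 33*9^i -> [33, 297, 2673, 24057, 216513]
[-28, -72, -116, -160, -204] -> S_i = -28 + -44*i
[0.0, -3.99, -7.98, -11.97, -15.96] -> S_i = 0.00 + -3.99*i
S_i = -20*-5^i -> [-20, 100, -500, 2500, -12500]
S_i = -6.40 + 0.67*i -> [-6.4, -5.73, -5.06, -4.39, -3.72]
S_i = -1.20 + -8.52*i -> [-1.2, -9.72, -18.24, -26.76, -35.28]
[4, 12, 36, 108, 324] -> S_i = 4*3^i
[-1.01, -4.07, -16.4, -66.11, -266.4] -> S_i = -1.01*4.03^i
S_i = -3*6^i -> [-3, -18, -108, -648, -3888]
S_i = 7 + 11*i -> [7, 18, 29, 40, 51]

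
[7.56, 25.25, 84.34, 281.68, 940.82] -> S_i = 7.56*3.34^i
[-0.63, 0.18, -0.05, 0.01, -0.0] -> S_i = -0.63*(-0.28)^i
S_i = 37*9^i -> [37, 333, 2997, 26973, 242757]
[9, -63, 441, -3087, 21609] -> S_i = 9*-7^i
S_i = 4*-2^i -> [4, -8, 16, -32, 64]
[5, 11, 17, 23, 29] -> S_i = 5 + 6*i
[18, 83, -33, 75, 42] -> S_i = Random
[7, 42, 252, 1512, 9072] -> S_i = 7*6^i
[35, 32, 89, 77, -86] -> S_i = Random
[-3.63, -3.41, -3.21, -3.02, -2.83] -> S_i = -3.63*0.94^i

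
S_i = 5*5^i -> [5, 25, 125, 625, 3125]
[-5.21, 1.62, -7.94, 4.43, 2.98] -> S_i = Random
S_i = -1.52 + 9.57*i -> [-1.52, 8.05, 17.62, 27.19, 36.76]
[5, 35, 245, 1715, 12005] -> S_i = 5*7^i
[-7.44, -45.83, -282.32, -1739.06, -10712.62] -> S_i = -7.44*6.16^i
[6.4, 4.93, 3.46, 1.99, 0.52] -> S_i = 6.40 + -1.47*i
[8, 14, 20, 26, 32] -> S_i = 8 + 6*i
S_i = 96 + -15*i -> [96, 81, 66, 51, 36]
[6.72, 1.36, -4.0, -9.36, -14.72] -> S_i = 6.72 + -5.36*i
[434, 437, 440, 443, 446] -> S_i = 434 + 3*i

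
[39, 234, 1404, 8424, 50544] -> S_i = 39*6^i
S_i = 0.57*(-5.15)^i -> [0.57, -2.94, 15.12, -77.86, 400.96]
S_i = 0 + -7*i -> [0, -7, -14, -21, -28]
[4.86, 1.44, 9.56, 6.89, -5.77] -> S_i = Random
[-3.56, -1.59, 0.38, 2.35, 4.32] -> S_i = -3.56 + 1.97*i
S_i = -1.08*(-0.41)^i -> [-1.08, 0.44, -0.18, 0.07, -0.03]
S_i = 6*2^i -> [6, 12, 24, 48, 96]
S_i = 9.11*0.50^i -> [9.11, 4.56, 2.28, 1.14, 0.57]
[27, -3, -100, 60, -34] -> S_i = Random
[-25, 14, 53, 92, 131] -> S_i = -25 + 39*i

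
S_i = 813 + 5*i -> [813, 818, 823, 828, 833]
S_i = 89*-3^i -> [89, -267, 801, -2403, 7209]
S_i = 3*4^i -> [3, 12, 48, 192, 768]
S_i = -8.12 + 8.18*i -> [-8.12, 0.06, 8.24, 16.42, 24.6]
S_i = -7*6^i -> [-7, -42, -252, -1512, -9072]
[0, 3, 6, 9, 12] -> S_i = 0 + 3*i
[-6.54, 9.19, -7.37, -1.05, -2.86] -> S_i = Random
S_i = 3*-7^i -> [3, -21, 147, -1029, 7203]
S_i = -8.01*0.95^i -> [-8.01, -7.61, -7.23, -6.87, -6.52]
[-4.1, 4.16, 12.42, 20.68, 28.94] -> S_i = -4.10 + 8.26*i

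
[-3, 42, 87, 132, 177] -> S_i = -3 + 45*i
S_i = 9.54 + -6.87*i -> [9.54, 2.67, -4.2, -11.07, -17.94]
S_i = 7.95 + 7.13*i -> [7.95, 15.08, 22.21, 29.34, 36.47]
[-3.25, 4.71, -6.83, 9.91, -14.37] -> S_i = -3.25*(-1.45)^i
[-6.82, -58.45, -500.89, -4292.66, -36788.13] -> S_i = -6.82*8.57^i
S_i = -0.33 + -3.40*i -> [-0.33, -3.73, -7.13, -10.53, -13.93]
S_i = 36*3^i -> [36, 108, 324, 972, 2916]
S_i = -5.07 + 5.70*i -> [-5.07, 0.63, 6.33, 12.03, 17.73]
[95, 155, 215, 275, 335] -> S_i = 95 + 60*i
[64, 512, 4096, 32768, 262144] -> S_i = 64*8^i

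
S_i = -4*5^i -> [-4, -20, -100, -500, -2500]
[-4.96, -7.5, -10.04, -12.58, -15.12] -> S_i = -4.96 + -2.54*i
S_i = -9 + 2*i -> [-9, -7, -5, -3, -1]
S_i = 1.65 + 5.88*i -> [1.65, 7.53, 13.41, 19.29, 25.17]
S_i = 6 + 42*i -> [6, 48, 90, 132, 174]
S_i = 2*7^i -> [2, 14, 98, 686, 4802]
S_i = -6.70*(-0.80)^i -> [-6.7, 5.36, -4.29, 3.43, -2.74]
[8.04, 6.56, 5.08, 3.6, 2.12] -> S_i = 8.04 + -1.48*i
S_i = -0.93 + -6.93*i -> [-0.93, -7.86, -14.79, -21.72, -28.65]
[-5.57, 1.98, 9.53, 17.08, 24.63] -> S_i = -5.57 + 7.55*i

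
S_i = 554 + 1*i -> [554, 555, 556, 557, 558]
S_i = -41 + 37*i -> [-41, -4, 33, 70, 107]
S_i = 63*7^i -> [63, 441, 3087, 21609, 151263]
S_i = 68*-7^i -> [68, -476, 3332, -23324, 163268]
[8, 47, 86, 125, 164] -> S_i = 8 + 39*i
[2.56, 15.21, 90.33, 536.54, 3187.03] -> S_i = 2.56*5.94^i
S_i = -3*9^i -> [-3, -27, -243, -2187, -19683]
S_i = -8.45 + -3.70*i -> [-8.45, -12.15, -15.85, -19.55, -23.25]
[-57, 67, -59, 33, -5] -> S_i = Random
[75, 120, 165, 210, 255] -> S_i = 75 + 45*i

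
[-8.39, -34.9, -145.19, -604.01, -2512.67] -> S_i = -8.39*4.16^i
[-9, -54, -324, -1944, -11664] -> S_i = -9*6^i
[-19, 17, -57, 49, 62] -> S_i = Random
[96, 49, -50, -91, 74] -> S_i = Random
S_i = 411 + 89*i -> [411, 500, 589, 678, 767]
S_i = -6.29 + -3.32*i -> [-6.29, -9.61, -12.93, -16.25, -19.57]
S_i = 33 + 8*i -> [33, 41, 49, 57, 65]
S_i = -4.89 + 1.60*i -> [-4.89, -3.29, -1.69, -0.09, 1.51]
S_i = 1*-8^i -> [1, -8, 64, -512, 4096]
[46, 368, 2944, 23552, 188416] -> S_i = 46*8^i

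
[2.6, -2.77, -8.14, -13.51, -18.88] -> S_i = 2.60 + -5.37*i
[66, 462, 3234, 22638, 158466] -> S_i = 66*7^i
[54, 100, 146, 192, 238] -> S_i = 54 + 46*i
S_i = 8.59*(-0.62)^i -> [8.59, -5.33, 3.3, -2.05, 1.27]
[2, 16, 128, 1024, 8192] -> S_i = 2*8^i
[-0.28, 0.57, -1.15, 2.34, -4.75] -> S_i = -0.28*(-2.03)^i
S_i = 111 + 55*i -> [111, 166, 221, 276, 331]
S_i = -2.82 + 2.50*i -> [-2.82, -0.32, 2.18, 4.68, 7.18]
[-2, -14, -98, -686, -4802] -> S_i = -2*7^i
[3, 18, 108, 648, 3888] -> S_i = 3*6^i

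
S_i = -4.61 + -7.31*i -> [-4.61, -11.92, -19.23, -26.54, -33.85]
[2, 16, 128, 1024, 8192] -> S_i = 2*8^i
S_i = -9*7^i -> [-9, -63, -441, -3087, -21609]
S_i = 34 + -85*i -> [34, -51, -136, -221, -306]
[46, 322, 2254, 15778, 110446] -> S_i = 46*7^i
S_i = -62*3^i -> [-62, -186, -558, -1674, -5022]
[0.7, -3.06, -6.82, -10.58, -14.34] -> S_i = 0.70 + -3.76*i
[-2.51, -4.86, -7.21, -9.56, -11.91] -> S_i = -2.51 + -2.35*i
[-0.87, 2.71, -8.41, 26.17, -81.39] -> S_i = -0.87*(-3.11)^i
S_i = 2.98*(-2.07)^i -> [2.98, -6.17, 12.77, -26.43, 54.71]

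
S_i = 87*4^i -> [87, 348, 1392, 5568, 22272]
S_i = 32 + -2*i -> [32, 30, 28, 26, 24]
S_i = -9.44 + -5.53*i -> [-9.44, -14.97, -20.5, -26.03, -31.56]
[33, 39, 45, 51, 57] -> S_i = 33 + 6*i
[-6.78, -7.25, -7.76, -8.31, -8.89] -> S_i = -6.78*1.07^i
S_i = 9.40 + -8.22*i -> [9.4, 1.18, -7.04, -15.26, -23.48]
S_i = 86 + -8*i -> [86, 78, 70, 62, 54]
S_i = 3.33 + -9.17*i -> [3.33, -5.84, -15.01, -24.18, -33.35]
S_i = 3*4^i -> [3, 12, 48, 192, 768]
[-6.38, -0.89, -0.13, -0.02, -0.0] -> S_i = -6.38*0.14^i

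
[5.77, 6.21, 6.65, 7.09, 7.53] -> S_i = 5.77 + 0.44*i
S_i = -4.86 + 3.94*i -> [-4.86, -0.92, 3.02, 6.96, 10.9]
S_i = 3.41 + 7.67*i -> [3.41, 11.08, 18.75, 26.42, 34.09]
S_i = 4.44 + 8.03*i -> [4.44, 12.47, 20.5, 28.53, 36.56]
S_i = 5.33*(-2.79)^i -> [5.33, -14.87, 41.49, -115.76, 322.96]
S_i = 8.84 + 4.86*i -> [8.84, 13.7, 18.56, 23.42, 28.28]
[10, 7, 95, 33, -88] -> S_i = Random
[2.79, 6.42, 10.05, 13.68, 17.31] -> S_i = 2.79 + 3.63*i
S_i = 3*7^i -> [3, 21, 147, 1029, 7203]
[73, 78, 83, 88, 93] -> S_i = 73 + 5*i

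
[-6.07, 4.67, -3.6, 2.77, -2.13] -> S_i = -6.07*(-0.77)^i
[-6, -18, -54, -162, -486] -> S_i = -6*3^i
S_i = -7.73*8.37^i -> [-7.73, -64.7, -541.54, -4532.69, -37938.6]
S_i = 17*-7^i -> [17, -119, 833, -5831, 40817]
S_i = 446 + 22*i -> [446, 468, 490, 512, 534]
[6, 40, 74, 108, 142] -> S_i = 6 + 34*i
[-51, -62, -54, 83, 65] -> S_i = Random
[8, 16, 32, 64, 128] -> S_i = 8*2^i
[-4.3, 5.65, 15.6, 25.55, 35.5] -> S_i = -4.30 + 9.95*i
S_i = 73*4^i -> [73, 292, 1168, 4672, 18688]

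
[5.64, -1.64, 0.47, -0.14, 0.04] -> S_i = 5.64*(-0.29)^i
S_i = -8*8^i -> [-8, -64, -512, -4096, -32768]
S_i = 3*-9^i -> [3, -27, 243, -2187, 19683]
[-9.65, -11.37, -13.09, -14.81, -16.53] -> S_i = -9.65 + -1.72*i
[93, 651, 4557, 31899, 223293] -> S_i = 93*7^i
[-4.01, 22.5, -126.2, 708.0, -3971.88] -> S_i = -4.01*(-5.61)^i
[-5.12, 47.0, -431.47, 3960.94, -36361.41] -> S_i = -5.12*(-9.18)^i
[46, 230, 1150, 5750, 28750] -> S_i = 46*5^i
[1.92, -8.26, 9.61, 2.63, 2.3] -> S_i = Random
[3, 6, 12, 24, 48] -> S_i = 3*2^i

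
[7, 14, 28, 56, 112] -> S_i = 7*2^i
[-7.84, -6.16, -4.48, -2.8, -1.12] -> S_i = -7.84 + 1.68*i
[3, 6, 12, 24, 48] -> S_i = 3*2^i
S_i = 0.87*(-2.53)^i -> [0.87, -2.2, 5.57, -14.09, 35.65]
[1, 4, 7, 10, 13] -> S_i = 1 + 3*i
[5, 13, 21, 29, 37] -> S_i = 5 + 8*i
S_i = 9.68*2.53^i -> [9.68, 24.49, 61.96, 156.76, 396.6]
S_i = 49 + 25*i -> [49, 74, 99, 124, 149]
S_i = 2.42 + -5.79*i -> [2.42, -3.37, -9.16, -14.95, -20.74]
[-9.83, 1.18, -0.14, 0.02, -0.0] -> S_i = -9.83*(-0.12)^i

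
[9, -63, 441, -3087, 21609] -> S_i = 9*-7^i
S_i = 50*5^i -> [50, 250, 1250, 6250, 31250]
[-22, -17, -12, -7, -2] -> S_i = -22 + 5*i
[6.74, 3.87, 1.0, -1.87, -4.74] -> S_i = 6.74 + -2.87*i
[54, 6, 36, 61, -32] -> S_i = Random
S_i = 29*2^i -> [29, 58, 116, 232, 464]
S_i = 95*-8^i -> [95, -760, 6080, -48640, 389120]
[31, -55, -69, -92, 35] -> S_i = Random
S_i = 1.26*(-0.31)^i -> [1.26, -0.39, 0.12, -0.04, 0.01]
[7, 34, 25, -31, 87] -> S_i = Random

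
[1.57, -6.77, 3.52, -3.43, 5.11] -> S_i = Random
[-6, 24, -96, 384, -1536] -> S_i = -6*-4^i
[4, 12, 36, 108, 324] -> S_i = 4*3^i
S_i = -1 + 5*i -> [-1, 4, 9, 14, 19]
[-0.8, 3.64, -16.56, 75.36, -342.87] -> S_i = -0.80*(-4.55)^i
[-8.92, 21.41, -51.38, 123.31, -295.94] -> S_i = -8.92*(-2.40)^i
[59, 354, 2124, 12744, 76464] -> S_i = 59*6^i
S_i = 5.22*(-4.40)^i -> [5.22, -22.97, 101.06, -444.66, 1956.51]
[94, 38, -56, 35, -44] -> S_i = Random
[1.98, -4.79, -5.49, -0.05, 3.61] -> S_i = Random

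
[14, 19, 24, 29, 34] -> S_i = 14 + 5*i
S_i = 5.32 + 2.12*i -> [5.32, 7.44, 9.56, 11.68, 13.8]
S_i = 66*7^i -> [66, 462, 3234, 22638, 158466]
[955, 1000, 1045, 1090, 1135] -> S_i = 955 + 45*i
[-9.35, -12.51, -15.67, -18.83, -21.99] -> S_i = -9.35 + -3.16*i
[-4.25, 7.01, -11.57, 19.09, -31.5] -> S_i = -4.25*(-1.65)^i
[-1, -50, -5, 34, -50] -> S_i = Random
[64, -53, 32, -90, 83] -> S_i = Random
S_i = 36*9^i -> [36, 324, 2916, 26244, 236196]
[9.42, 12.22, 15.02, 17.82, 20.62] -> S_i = 9.42 + 2.80*i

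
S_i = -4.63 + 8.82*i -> [-4.63, 4.19, 13.01, 21.83, 30.65]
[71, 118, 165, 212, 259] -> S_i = 71 + 47*i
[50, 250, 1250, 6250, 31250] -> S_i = 50*5^i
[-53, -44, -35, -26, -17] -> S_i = -53 + 9*i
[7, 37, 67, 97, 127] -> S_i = 7 + 30*i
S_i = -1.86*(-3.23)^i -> [-1.86, 6.01, -19.41, 62.68, -202.45]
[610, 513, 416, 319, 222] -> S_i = 610 + -97*i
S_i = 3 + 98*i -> [3, 101, 199, 297, 395]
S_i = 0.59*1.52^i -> [0.59, 0.9, 1.36, 2.07, 3.15]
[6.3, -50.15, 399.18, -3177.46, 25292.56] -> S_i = 6.30*(-7.96)^i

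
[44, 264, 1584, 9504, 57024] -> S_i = 44*6^i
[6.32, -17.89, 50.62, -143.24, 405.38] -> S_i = 6.32*(-2.83)^i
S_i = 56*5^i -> [56, 280, 1400, 7000, 35000]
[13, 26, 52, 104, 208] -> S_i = 13*2^i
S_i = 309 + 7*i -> [309, 316, 323, 330, 337]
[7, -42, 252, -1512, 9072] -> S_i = 7*-6^i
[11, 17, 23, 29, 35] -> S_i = 11 + 6*i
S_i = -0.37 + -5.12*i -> [-0.37, -5.49, -10.61, -15.73, -20.85]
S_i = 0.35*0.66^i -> [0.35, 0.23, 0.15, 0.1, 0.07]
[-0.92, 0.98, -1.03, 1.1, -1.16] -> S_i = -0.92*(-1.06)^i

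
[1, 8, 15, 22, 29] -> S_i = 1 + 7*i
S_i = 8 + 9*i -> [8, 17, 26, 35, 44]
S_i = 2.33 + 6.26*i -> [2.33, 8.59, 14.85, 21.11, 27.37]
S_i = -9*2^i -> [-9, -18, -36, -72, -144]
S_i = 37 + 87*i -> [37, 124, 211, 298, 385]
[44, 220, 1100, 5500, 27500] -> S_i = 44*5^i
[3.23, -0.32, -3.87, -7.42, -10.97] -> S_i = 3.23 + -3.55*i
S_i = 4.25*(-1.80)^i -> [4.25, -7.65, 13.77, -24.79, 44.61]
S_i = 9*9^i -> [9, 81, 729, 6561, 59049]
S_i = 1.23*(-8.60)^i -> [1.23, -10.58, 90.97, -782.35, 6728.2]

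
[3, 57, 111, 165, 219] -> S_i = 3 + 54*i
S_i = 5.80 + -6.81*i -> [5.8, -1.01, -7.82, -14.63, -21.44]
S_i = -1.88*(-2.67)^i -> [-1.88, 5.02, -13.4, 35.78, -95.54]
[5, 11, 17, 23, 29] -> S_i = 5 + 6*i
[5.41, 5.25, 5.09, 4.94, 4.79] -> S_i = 5.41*0.97^i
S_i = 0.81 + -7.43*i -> [0.81, -6.62, -14.05, -21.48, -28.91]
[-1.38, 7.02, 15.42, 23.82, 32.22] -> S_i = -1.38 + 8.40*i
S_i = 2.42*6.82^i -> [2.42, 16.5, 112.56, 767.66, 5235.44]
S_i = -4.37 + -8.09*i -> [-4.37, -12.46, -20.55, -28.64, -36.73]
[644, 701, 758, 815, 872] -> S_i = 644 + 57*i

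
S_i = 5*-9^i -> [5, -45, 405, -3645, 32805]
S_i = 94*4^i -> [94, 376, 1504, 6016, 24064]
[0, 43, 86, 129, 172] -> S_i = 0 + 43*i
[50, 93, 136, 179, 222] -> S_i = 50 + 43*i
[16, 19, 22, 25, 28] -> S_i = 16 + 3*i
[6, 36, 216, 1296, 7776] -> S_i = 6*6^i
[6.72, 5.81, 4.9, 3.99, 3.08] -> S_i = 6.72 + -0.91*i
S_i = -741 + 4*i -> [-741, -737, -733, -729, -725]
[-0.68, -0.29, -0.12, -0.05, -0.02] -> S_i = -0.68*0.42^i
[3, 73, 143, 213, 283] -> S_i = 3 + 70*i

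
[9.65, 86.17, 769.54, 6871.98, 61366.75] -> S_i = 9.65*8.93^i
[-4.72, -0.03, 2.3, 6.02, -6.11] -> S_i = Random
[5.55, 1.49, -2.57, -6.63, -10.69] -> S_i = 5.55 + -4.06*i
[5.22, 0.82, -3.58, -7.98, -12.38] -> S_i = 5.22 + -4.40*i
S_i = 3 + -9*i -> [3, -6, -15, -24, -33]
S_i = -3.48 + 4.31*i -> [-3.48, 0.83, 5.14, 9.45, 13.76]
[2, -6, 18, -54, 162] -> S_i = 2*-3^i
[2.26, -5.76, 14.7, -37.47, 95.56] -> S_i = 2.26*(-2.55)^i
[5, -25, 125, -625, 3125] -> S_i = 5*-5^i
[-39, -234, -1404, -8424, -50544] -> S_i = -39*6^i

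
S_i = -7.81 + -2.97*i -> [-7.81, -10.78, -13.75, -16.72, -19.69]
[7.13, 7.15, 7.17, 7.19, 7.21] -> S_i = 7.13 + 0.02*i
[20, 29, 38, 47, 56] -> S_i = 20 + 9*i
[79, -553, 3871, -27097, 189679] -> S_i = 79*-7^i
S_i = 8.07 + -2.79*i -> [8.07, 5.28, 2.49, -0.3, -3.09]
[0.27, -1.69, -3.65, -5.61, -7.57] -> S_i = 0.27 + -1.96*i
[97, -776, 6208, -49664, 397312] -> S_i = 97*-8^i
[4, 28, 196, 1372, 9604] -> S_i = 4*7^i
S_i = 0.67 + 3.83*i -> [0.67, 4.5, 8.33, 12.16, 15.99]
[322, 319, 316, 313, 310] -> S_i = 322 + -3*i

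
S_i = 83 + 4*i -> [83, 87, 91, 95, 99]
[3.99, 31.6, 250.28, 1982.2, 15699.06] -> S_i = 3.99*7.92^i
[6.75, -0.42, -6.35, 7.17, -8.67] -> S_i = Random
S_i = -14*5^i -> [-14, -70, -350, -1750, -8750]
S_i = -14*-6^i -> [-14, 84, -504, 3024, -18144]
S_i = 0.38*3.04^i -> [0.38, 1.16, 3.51, 10.68, 32.45]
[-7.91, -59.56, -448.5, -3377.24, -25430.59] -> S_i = -7.91*7.53^i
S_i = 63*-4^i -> [63, -252, 1008, -4032, 16128]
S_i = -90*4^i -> [-90, -360, -1440, -5760, -23040]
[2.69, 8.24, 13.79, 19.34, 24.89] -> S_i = 2.69 + 5.55*i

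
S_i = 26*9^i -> [26, 234, 2106, 18954, 170586]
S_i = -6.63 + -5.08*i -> [-6.63, -11.71, -16.79, -21.87, -26.95]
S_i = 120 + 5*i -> [120, 125, 130, 135, 140]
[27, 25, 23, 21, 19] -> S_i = 27 + -2*i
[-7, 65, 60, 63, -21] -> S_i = Random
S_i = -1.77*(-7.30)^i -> [-1.77, 12.92, -94.32, 688.56, -5026.49]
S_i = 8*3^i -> [8, 24, 72, 216, 648]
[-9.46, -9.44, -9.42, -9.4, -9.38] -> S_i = -9.46 + 0.02*i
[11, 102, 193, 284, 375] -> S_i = 11 + 91*i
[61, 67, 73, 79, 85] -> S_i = 61 + 6*i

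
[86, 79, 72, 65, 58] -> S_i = 86 + -7*i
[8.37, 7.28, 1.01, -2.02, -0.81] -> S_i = Random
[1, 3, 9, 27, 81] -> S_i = 1*3^i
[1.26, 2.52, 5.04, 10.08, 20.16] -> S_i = 1.26*2.00^i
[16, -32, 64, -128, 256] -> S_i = 16*-2^i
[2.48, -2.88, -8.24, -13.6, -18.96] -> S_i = 2.48 + -5.36*i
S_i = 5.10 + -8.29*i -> [5.1, -3.19, -11.48, -19.77, -28.06]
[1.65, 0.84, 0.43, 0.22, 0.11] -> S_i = 1.65*0.51^i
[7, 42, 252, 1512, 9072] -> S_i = 7*6^i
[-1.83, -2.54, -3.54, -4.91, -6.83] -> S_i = -1.83*1.39^i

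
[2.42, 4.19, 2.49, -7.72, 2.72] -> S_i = Random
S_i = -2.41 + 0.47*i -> [-2.41, -1.94, -1.47, -1.0, -0.53]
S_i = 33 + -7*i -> [33, 26, 19, 12, 5]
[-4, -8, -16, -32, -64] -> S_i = -4*2^i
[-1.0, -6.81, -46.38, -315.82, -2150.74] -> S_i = -1.00*6.81^i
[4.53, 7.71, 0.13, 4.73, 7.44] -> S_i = Random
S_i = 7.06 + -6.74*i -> [7.06, 0.32, -6.42, -13.16, -19.9]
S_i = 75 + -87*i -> [75, -12, -99, -186, -273]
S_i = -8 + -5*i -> [-8, -13, -18, -23, -28]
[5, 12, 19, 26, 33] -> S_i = 5 + 7*i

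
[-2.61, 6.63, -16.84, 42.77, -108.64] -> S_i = -2.61*(-2.54)^i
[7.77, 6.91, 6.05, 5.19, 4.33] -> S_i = 7.77 + -0.86*i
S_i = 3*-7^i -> [3, -21, 147, -1029, 7203]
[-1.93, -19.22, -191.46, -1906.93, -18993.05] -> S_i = -1.93*9.96^i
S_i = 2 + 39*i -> [2, 41, 80, 119, 158]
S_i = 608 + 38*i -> [608, 646, 684, 722, 760]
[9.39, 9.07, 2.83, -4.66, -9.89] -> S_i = Random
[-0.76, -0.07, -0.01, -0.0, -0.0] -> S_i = -0.76*0.09^i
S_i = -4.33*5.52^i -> [-4.33, -23.9, -131.94, -728.29, -4020.17]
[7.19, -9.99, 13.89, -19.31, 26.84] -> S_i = 7.19*(-1.39)^i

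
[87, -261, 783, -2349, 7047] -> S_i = 87*-3^i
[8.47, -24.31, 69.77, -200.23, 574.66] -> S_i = 8.47*(-2.87)^i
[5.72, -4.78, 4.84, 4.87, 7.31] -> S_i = Random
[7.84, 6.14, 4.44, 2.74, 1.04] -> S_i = 7.84 + -1.70*i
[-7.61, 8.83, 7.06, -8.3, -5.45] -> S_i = Random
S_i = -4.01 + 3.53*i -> [-4.01, -0.48, 3.05, 6.58, 10.11]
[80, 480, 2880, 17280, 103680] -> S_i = 80*6^i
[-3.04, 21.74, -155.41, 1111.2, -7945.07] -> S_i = -3.04*(-7.15)^i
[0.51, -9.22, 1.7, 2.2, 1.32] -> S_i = Random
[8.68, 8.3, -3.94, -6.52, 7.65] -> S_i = Random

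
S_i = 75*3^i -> [75, 225, 675, 2025, 6075]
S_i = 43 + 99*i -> [43, 142, 241, 340, 439]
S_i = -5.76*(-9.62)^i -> [-5.76, 55.41, -533.06, 5128.0, -49331.32]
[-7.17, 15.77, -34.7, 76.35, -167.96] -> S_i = -7.17*(-2.20)^i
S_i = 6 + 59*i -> [6, 65, 124, 183, 242]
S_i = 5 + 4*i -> [5, 9, 13, 17, 21]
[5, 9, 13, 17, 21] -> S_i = 5 + 4*i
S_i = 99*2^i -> [99, 198, 396, 792, 1584]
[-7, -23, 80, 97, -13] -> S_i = Random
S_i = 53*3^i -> [53, 159, 477, 1431, 4293]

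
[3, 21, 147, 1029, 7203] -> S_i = 3*7^i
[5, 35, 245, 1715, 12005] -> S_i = 5*7^i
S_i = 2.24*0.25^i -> [2.24, 0.56, 0.14, 0.04, 0.01]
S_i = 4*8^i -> [4, 32, 256, 2048, 16384]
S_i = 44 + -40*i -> [44, 4, -36, -76, -116]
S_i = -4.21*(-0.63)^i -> [-4.21, 2.65, -1.67, 1.05, -0.66]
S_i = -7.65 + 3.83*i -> [-7.65, -3.82, 0.01, 3.84, 7.67]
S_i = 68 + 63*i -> [68, 131, 194, 257, 320]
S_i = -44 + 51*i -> [-44, 7, 58, 109, 160]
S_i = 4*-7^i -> [4, -28, 196, -1372, 9604]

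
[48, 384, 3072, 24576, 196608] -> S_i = 48*8^i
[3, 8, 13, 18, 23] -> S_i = 3 + 5*i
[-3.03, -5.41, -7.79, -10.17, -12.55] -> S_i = -3.03 + -2.38*i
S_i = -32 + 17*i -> [-32, -15, 2, 19, 36]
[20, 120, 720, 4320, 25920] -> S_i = 20*6^i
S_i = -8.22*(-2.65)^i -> [-8.22, 21.78, -57.72, 152.97, -405.37]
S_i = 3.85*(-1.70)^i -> [3.85, -6.54, 11.13, -18.92, 32.16]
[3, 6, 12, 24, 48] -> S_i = 3*2^i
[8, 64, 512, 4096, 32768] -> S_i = 8*8^i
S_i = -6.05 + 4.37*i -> [-6.05, -1.68, 2.69, 7.06, 11.43]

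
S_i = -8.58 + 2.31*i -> [-8.58, -6.27, -3.96, -1.65, 0.66]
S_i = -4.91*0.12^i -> [-4.91, -0.59, -0.07, -0.01, -0.0]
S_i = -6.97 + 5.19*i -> [-6.97, -1.78, 3.41, 8.6, 13.79]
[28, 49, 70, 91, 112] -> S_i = 28 + 21*i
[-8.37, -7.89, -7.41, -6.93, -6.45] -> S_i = -8.37 + 0.48*i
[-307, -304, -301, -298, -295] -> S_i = -307 + 3*i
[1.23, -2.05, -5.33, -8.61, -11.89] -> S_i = 1.23 + -3.28*i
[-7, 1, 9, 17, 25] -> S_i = -7 + 8*i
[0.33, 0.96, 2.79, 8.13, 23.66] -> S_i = 0.33*2.91^i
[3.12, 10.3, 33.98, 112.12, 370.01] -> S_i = 3.12*3.30^i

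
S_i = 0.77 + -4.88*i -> [0.77, -4.11, -8.99, -13.87, -18.75]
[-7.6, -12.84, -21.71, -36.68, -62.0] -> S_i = -7.60*1.69^i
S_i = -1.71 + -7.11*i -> [-1.71, -8.82, -15.93, -23.04, -30.15]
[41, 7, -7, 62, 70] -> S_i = Random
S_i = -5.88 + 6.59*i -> [-5.88, 0.71, 7.3, 13.89, 20.48]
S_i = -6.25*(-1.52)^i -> [-6.25, 9.5, -14.44, 21.95, -33.36]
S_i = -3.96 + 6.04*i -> [-3.96, 2.08, 8.12, 14.16, 20.2]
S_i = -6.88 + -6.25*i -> [-6.88, -13.13, -19.38, -25.63, -31.88]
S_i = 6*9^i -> [6, 54, 486, 4374, 39366]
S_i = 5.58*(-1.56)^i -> [5.58, -8.7, 13.58, -21.18, 33.05]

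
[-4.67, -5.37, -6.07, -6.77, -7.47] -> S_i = -4.67 + -0.70*i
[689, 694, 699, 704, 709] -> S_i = 689 + 5*i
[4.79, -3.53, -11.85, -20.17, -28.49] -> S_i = 4.79 + -8.32*i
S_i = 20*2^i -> [20, 40, 80, 160, 320]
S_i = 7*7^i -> [7, 49, 343, 2401, 16807]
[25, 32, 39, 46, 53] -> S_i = 25 + 7*i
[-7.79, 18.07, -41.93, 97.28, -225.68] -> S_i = -7.79*(-2.32)^i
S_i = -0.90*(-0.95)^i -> [-0.9, 0.86, -0.81, 0.77, -0.73]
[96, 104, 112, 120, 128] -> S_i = 96 + 8*i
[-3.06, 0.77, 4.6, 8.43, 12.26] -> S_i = -3.06 + 3.83*i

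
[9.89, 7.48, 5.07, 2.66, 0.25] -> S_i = 9.89 + -2.41*i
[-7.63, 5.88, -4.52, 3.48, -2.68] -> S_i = -7.63*(-0.77)^i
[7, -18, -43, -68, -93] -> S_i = 7 + -25*i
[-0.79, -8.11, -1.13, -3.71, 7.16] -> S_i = Random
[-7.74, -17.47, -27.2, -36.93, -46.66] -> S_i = -7.74 + -9.73*i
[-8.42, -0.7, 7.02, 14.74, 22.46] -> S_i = -8.42 + 7.72*i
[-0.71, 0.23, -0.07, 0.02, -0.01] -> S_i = -0.71*(-0.32)^i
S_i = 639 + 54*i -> [639, 693, 747, 801, 855]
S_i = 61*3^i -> [61, 183, 549, 1647, 4941]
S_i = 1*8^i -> [1, 8, 64, 512, 4096]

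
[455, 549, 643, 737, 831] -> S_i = 455 + 94*i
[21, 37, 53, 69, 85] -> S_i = 21 + 16*i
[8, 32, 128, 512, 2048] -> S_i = 8*4^i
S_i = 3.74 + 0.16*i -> [3.74, 3.9, 4.06, 4.22, 4.38]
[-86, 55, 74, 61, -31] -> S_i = Random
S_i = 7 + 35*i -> [7, 42, 77, 112, 147]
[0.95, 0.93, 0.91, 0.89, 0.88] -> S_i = 0.95*0.98^i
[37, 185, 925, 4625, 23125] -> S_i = 37*5^i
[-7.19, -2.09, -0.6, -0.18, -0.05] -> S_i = -7.19*0.29^i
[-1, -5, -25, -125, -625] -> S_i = -1*5^i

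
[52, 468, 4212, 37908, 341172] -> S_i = 52*9^i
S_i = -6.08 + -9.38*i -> [-6.08, -15.46, -24.84, -34.22, -43.6]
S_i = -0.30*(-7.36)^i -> [-0.3, 2.21, -16.25, 119.61, -880.3]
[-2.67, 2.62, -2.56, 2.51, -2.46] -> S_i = -2.67*(-0.98)^i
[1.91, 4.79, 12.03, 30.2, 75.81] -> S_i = 1.91*2.51^i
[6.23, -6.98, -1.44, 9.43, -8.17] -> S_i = Random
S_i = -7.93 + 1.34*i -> [-7.93, -6.59, -5.25, -3.91, -2.57]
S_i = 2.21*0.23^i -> [2.21, 0.51, 0.12, 0.03, 0.01]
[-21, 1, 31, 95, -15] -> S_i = Random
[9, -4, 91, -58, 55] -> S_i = Random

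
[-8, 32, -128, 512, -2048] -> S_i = -8*-4^i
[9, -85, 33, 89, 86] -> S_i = Random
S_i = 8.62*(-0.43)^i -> [8.62, -3.71, 1.59, -0.69, 0.29]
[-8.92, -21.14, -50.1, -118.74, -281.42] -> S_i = -8.92*2.37^i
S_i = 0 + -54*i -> [0, -54, -108, -162, -216]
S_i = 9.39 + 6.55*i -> [9.39, 15.94, 22.49, 29.04, 35.59]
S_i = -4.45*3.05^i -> [-4.45, -13.57, -41.4, -126.26, -385.09]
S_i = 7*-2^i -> [7, -14, 28, -56, 112]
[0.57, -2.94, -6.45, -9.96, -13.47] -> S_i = 0.57 + -3.51*i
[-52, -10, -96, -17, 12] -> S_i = Random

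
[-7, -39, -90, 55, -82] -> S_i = Random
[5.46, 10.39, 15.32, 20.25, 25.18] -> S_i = 5.46 + 4.93*i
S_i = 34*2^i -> [34, 68, 136, 272, 544]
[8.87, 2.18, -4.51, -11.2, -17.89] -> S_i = 8.87 + -6.69*i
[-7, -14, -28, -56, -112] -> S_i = -7*2^i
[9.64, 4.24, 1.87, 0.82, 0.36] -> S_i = 9.64*0.44^i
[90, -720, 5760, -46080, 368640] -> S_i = 90*-8^i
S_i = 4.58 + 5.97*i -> [4.58, 10.55, 16.52, 22.49, 28.46]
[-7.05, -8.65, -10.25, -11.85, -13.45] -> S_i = -7.05 + -1.60*i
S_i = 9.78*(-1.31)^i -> [9.78, -12.81, 16.78, -21.99, 28.8]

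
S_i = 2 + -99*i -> [2, -97, -196, -295, -394]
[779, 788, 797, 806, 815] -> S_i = 779 + 9*i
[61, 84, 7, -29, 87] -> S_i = Random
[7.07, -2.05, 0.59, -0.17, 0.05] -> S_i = 7.07*(-0.29)^i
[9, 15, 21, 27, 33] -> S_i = 9 + 6*i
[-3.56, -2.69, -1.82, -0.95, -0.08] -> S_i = -3.56 + 0.87*i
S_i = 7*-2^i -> [7, -14, 28, -56, 112]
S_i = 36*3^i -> [36, 108, 324, 972, 2916]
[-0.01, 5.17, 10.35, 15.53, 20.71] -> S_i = -0.01 + 5.18*i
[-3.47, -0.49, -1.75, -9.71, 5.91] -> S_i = Random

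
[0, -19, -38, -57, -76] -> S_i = 0 + -19*i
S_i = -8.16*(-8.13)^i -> [-8.16, 66.34, -539.35, 4384.92, -35649.41]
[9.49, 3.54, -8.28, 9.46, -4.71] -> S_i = Random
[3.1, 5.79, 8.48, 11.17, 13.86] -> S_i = 3.10 + 2.69*i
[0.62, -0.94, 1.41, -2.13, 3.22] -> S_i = 0.62*(-1.51)^i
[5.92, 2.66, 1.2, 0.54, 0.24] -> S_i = 5.92*0.45^i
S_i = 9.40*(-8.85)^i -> [9.4, -83.19, 736.23, -6515.65, 57663.49]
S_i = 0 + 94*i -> [0, 94, 188, 282, 376]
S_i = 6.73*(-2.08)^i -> [6.73, -14.0, 29.12, -60.56, 125.97]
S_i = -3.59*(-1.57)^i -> [-3.59, 5.64, -8.85, 13.89, -21.81]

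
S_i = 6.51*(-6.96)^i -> [6.51, -45.31, 315.35, -2194.87, 15276.29]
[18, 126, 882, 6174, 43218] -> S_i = 18*7^i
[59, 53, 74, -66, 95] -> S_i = Random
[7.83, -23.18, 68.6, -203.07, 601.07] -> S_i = 7.83*(-2.96)^i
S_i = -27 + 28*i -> [-27, 1, 29, 57, 85]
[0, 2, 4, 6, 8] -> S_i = 0 + 2*i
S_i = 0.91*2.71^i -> [0.91, 2.47, 6.68, 18.11, 49.08]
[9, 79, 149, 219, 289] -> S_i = 9 + 70*i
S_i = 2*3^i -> [2, 6, 18, 54, 162]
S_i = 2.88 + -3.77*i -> [2.88, -0.89, -4.66, -8.43, -12.2]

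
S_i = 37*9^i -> [37, 333, 2997, 26973, 242757]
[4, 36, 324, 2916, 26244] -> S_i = 4*9^i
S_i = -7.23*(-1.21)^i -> [-7.23, 8.75, -10.59, 12.81, -15.5]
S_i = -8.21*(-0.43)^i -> [-8.21, 3.53, -1.52, 0.65, -0.28]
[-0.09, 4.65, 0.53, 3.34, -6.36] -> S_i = Random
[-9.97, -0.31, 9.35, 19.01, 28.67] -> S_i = -9.97 + 9.66*i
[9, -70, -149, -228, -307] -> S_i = 9 + -79*i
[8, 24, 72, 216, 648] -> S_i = 8*3^i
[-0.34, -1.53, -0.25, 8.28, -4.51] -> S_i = Random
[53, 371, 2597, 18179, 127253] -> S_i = 53*7^i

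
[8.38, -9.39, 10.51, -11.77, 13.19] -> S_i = 8.38*(-1.12)^i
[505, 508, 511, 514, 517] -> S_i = 505 + 3*i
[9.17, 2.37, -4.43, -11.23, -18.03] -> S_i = 9.17 + -6.80*i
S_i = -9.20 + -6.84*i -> [-9.2, -16.04, -22.88, -29.72, -36.56]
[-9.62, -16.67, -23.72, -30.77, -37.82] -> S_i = -9.62 + -7.05*i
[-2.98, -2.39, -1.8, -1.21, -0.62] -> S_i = -2.98 + 0.59*i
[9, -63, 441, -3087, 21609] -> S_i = 9*-7^i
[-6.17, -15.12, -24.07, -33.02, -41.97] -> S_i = -6.17 + -8.95*i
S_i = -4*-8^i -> [-4, 32, -256, 2048, -16384]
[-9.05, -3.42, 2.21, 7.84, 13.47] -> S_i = -9.05 + 5.63*i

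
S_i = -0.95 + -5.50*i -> [-0.95, -6.45, -11.95, -17.45, -22.95]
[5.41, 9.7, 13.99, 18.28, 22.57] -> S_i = 5.41 + 4.29*i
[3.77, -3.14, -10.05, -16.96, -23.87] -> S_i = 3.77 + -6.91*i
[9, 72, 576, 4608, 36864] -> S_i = 9*8^i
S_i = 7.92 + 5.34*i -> [7.92, 13.26, 18.6, 23.94, 29.28]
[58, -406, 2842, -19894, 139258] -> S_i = 58*-7^i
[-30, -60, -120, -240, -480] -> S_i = -30*2^i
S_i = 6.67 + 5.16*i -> [6.67, 11.83, 16.99, 22.15, 27.31]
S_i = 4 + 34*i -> [4, 38, 72, 106, 140]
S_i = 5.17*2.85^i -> [5.17, 14.73, 41.99, 119.68, 341.09]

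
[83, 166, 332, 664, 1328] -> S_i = 83*2^i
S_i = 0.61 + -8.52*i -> [0.61, -7.91, -16.43, -24.95, -33.47]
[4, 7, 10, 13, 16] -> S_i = 4 + 3*i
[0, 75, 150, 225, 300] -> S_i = 0 + 75*i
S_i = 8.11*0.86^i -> [8.11, 6.97, 6.0, 5.16, 4.44]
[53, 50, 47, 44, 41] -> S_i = 53 + -3*i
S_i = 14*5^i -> [14, 70, 350, 1750, 8750]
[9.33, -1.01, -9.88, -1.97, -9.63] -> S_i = Random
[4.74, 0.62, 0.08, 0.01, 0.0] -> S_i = 4.74*0.13^i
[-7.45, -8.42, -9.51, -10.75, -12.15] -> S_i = -7.45*1.13^i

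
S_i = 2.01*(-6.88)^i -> [2.01, -13.83, 95.14, -654.58, 4503.5]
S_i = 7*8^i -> [7, 56, 448, 3584, 28672]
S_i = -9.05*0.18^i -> [-9.05, -1.63, -0.29, -0.05, -0.01]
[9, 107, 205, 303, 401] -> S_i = 9 + 98*i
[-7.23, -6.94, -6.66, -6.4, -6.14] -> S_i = -7.23*0.96^i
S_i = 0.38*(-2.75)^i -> [0.38, -1.04, 2.87, -7.9, 21.73]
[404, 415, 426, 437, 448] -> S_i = 404 + 11*i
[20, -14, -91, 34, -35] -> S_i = Random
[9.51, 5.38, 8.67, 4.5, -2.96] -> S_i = Random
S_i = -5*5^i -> [-5, -25, -125, -625, -3125]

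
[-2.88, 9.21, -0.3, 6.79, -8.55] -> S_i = Random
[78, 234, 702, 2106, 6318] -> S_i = 78*3^i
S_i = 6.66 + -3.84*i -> [6.66, 2.82, -1.02, -4.86, -8.7]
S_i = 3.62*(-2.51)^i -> [3.62, -9.09, 22.81, -57.24, 143.68]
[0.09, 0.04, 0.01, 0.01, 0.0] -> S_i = 0.09*0.39^i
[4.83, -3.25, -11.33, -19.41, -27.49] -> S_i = 4.83 + -8.08*i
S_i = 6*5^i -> [6, 30, 150, 750, 3750]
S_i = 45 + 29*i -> [45, 74, 103, 132, 161]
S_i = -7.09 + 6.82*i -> [-7.09, -0.27, 6.55, 13.37, 20.19]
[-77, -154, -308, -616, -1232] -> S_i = -77*2^i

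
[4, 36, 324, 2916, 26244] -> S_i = 4*9^i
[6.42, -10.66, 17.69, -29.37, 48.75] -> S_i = 6.42*(-1.66)^i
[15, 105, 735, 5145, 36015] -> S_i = 15*7^i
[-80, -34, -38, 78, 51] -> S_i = Random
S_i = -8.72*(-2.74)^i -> [-8.72, 23.89, -65.47, 179.38, -491.49]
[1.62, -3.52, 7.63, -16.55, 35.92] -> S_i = 1.62*(-2.17)^i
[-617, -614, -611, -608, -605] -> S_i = -617 + 3*i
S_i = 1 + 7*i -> [1, 8, 15, 22, 29]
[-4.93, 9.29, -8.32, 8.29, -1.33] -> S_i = Random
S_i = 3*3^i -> [3, 9, 27, 81, 243]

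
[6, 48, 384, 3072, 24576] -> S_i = 6*8^i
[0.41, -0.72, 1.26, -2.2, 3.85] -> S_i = 0.41*(-1.75)^i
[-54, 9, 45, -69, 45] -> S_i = Random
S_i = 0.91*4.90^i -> [0.91, 4.46, 21.85, 107.06, 524.6]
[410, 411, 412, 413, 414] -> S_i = 410 + 1*i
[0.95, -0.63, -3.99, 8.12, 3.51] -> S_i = Random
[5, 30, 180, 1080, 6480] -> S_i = 5*6^i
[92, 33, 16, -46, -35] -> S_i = Random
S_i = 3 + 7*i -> [3, 10, 17, 24, 31]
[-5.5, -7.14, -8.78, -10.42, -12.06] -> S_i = -5.50 + -1.64*i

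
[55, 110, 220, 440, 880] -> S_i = 55*2^i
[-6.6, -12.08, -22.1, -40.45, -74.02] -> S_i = -6.60*1.83^i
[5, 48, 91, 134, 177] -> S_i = 5 + 43*i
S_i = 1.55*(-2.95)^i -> [1.55, -4.57, 13.49, -39.79, 117.39]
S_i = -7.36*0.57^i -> [-7.36, -4.2, -2.39, -1.36, -0.78]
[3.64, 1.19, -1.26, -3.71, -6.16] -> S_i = 3.64 + -2.45*i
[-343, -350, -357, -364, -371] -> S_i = -343 + -7*i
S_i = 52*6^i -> [52, 312, 1872, 11232, 67392]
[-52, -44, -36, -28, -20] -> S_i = -52 + 8*i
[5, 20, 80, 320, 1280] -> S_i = 5*4^i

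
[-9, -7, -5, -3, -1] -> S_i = -9 + 2*i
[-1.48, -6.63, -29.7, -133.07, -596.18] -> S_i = -1.48*4.48^i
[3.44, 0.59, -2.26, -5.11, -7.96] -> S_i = 3.44 + -2.85*i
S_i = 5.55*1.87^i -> [5.55, 10.38, 19.41, 36.29, 67.87]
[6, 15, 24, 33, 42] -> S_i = 6 + 9*i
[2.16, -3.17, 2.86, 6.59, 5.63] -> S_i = Random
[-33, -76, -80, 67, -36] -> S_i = Random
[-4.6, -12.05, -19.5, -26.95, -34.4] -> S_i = -4.60 + -7.45*i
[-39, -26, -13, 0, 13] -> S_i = -39 + 13*i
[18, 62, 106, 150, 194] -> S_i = 18 + 44*i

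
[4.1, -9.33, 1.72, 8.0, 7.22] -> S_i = Random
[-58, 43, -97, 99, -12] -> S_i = Random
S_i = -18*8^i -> [-18, -144, -1152, -9216, -73728]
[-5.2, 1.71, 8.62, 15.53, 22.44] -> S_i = -5.20 + 6.91*i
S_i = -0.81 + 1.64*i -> [-0.81, 0.83, 2.47, 4.11, 5.75]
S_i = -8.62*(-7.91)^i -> [-8.62, 68.18, -539.34, 4266.16, -33745.29]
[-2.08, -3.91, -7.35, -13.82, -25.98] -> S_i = -2.08*1.88^i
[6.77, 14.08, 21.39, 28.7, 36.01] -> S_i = 6.77 + 7.31*i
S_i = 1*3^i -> [1, 3, 9, 27, 81]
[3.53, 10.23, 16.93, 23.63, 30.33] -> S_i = 3.53 + 6.70*i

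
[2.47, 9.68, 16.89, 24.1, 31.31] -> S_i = 2.47 + 7.21*i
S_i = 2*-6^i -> [2, -12, 72, -432, 2592]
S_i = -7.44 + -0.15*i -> [-7.44, -7.59, -7.74, -7.89, -8.04]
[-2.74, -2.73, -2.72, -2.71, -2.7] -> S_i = -2.74 + 0.01*i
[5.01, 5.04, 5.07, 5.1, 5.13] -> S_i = 5.01 + 0.03*i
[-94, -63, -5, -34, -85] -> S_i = Random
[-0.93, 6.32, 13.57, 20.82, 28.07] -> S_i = -0.93 + 7.25*i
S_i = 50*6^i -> [50, 300, 1800, 10800, 64800]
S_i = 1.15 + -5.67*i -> [1.15, -4.52, -10.19, -15.86, -21.53]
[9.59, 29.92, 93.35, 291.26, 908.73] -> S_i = 9.59*3.12^i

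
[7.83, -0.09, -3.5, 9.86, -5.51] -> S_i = Random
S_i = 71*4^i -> [71, 284, 1136, 4544, 18176]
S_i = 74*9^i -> [74, 666, 5994, 53946, 485514]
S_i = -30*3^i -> [-30, -90, -270, -810, -2430]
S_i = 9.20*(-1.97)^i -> [9.2, -18.12, 35.7, -70.34, 138.56]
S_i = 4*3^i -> [4, 12, 36, 108, 324]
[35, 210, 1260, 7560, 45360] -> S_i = 35*6^i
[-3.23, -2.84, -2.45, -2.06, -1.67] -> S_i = -3.23 + 0.39*i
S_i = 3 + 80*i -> [3, 83, 163, 243, 323]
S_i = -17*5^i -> [-17, -85, -425, -2125, -10625]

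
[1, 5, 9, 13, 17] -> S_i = 1 + 4*i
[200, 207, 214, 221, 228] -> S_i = 200 + 7*i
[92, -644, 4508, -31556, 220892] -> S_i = 92*-7^i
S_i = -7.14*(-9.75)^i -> [-7.14, 69.61, -678.75, 6617.78, -64523.32]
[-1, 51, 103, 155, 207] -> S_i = -1 + 52*i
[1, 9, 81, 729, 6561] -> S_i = 1*9^i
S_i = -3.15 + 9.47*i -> [-3.15, 6.32, 15.79, 25.26, 34.73]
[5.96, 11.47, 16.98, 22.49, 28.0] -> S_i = 5.96 + 5.51*i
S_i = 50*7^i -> [50, 350, 2450, 17150, 120050]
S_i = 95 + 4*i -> [95, 99, 103, 107, 111]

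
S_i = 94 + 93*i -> [94, 187, 280, 373, 466]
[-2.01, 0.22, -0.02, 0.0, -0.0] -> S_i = -2.01*(-0.11)^i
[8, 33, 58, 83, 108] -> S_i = 8 + 25*i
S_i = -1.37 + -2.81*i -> [-1.37, -4.18, -6.99, -9.8, -12.61]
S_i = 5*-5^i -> [5, -25, 125, -625, 3125]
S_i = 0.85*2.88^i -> [0.85, 2.45, 7.05, 20.3, 58.48]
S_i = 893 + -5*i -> [893, 888, 883, 878, 873]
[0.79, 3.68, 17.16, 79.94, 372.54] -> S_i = 0.79*4.66^i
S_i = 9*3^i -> [9, 27, 81, 243, 729]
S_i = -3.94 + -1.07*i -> [-3.94, -5.01, -6.08, -7.15, -8.22]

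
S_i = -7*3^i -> [-7, -21, -63, -189, -567]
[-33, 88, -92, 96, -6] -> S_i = Random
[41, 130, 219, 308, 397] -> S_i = 41 + 89*i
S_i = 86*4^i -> [86, 344, 1376, 5504, 22016]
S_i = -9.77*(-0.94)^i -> [-9.77, 9.18, -8.63, 8.11, -7.63]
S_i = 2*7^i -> [2, 14, 98, 686, 4802]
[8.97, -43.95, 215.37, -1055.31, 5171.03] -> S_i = 8.97*(-4.90)^i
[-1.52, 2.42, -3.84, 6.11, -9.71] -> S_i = -1.52*(-1.59)^i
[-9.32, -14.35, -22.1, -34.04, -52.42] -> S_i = -9.32*1.54^i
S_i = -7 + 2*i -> [-7, -5, -3, -1, 1]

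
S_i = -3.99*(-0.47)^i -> [-3.99, 1.88, -0.88, 0.41, -0.19]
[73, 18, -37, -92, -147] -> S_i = 73 + -55*i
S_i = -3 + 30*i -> [-3, 27, 57, 87, 117]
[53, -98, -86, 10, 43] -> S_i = Random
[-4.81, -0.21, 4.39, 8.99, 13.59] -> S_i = -4.81 + 4.60*i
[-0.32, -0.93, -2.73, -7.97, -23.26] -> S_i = -0.32*2.92^i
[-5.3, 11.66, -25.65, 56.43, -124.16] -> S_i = -5.30*(-2.20)^i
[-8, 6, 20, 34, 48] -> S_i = -8 + 14*i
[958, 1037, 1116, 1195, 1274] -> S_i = 958 + 79*i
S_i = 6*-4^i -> [6, -24, 96, -384, 1536]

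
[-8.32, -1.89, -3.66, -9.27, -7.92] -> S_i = Random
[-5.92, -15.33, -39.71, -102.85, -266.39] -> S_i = -5.92*2.59^i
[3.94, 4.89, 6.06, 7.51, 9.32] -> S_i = 3.94*1.24^i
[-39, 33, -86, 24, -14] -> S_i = Random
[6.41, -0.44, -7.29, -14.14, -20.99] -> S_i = 6.41 + -6.85*i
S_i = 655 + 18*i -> [655, 673, 691, 709, 727]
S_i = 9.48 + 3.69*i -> [9.48, 13.17, 16.86, 20.55, 24.24]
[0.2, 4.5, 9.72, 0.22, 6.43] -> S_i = Random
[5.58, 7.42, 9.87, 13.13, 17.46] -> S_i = 5.58*1.33^i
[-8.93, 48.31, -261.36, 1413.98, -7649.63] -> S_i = -8.93*(-5.41)^i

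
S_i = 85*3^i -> [85, 255, 765, 2295, 6885]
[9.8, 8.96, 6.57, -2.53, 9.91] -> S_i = Random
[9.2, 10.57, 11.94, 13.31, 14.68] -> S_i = 9.20 + 1.37*i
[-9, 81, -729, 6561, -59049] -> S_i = -9*-9^i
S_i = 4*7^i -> [4, 28, 196, 1372, 9604]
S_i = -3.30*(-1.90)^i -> [-3.3, 6.27, -11.91, 22.63, -43.01]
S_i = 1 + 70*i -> [1, 71, 141, 211, 281]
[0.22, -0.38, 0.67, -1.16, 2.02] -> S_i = 0.22*(-1.74)^i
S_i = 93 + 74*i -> [93, 167, 241, 315, 389]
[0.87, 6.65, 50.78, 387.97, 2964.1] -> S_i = 0.87*7.64^i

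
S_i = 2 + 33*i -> [2, 35, 68, 101, 134]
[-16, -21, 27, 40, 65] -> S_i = Random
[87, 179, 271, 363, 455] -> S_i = 87 + 92*i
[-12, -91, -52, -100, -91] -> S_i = Random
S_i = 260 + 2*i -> [260, 262, 264, 266, 268]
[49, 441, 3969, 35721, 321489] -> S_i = 49*9^i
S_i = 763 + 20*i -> [763, 783, 803, 823, 843]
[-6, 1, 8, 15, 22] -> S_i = -6 + 7*i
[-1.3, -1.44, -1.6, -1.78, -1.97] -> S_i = -1.30*1.11^i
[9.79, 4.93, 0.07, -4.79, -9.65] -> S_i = 9.79 + -4.86*i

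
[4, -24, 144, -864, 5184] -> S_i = 4*-6^i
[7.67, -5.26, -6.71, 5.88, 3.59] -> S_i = Random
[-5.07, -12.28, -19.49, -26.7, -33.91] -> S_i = -5.07 + -7.21*i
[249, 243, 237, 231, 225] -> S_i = 249 + -6*i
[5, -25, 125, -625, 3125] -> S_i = 5*-5^i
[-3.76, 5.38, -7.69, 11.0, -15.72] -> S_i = -3.76*(-1.43)^i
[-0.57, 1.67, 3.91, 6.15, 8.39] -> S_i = -0.57 + 2.24*i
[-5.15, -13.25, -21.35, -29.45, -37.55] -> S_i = -5.15 + -8.10*i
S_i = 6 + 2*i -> [6, 8, 10, 12, 14]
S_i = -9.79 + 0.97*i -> [-9.79, -8.82, -7.85, -6.88, -5.91]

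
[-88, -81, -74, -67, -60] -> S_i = -88 + 7*i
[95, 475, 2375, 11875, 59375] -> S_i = 95*5^i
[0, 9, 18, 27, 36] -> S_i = 0 + 9*i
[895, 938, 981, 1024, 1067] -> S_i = 895 + 43*i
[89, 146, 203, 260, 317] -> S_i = 89 + 57*i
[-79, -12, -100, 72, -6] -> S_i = Random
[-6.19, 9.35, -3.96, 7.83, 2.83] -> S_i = Random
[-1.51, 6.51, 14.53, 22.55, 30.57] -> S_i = -1.51 + 8.02*i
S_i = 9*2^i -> [9, 18, 36, 72, 144]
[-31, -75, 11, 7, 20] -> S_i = Random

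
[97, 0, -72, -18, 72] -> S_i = Random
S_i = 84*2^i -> [84, 168, 336, 672, 1344]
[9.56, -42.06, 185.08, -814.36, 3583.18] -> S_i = 9.56*(-4.40)^i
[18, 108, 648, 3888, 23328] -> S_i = 18*6^i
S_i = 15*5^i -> [15, 75, 375, 1875, 9375]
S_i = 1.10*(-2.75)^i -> [1.1, -3.03, 8.32, -22.88, 62.91]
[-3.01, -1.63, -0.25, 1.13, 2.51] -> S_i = -3.01 + 1.38*i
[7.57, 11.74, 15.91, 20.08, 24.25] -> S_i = 7.57 + 4.17*i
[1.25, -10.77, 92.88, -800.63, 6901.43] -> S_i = 1.25*(-8.62)^i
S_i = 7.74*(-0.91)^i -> [7.74, -7.04, 6.41, -5.83, 5.31]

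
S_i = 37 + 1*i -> [37, 38, 39, 40, 41]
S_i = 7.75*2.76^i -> [7.75, 21.39, 59.04, 162.94, 449.72]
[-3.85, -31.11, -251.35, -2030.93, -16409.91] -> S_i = -3.85*8.08^i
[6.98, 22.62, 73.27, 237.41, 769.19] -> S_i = 6.98*3.24^i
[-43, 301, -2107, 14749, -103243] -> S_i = -43*-7^i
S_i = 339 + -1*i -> [339, 338, 337, 336, 335]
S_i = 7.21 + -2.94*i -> [7.21, 4.27, 1.33, -1.61, -4.55]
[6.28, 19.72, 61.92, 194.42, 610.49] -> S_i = 6.28*3.14^i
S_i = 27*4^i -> [27, 108, 432, 1728, 6912]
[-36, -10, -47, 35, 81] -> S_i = Random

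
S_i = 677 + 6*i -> [677, 683, 689, 695, 701]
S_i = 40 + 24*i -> [40, 64, 88, 112, 136]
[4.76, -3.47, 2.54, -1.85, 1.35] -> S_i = 4.76*(-0.73)^i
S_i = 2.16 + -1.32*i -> [2.16, 0.84, -0.48, -1.8, -3.12]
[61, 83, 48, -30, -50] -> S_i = Random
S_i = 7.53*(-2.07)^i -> [7.53, -15.59, 32.27, -66.79, 138.25]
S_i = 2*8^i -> [2, 16, 128, 1024, 8192]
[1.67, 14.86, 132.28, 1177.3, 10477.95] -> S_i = 1.67*8.90^i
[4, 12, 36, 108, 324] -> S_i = 4*3^i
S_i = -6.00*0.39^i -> [-6.0, -2.34, -0.91, -0.36, -0.14]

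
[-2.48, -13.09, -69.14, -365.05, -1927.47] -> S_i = -2.48*5.28^i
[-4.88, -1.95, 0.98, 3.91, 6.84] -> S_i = -4.88 + 2.93*i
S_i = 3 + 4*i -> [3, 7, 11, 15, 19]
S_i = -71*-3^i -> [-71, 213, -639, 1917, -5751]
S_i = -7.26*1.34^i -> [-7.26, -9.73, -13.04, -17.47, -23.41]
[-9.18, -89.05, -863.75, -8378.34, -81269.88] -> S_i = -9.18*9.70^i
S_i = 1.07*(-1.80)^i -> [1.07, -1.93, 3.47, -6.24, 11.23]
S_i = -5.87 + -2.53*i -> [-5.87, -8.4, -10.93, -13.46, -15.99]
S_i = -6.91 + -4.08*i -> [-6.91, -10.99, -15.07, -19.15, -23.23]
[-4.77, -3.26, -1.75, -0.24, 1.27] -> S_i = -4.77 + 1.51*i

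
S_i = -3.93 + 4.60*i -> [-3.93, 0.67, 5.27, 9.87, 14.47]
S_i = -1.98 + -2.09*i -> [-1.98, -4.07, -6.16, -8.25, -10.34]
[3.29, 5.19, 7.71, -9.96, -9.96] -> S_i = Random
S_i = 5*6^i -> [5, 30, 180, 1080, 6480]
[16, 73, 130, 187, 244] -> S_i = 16 + 57*i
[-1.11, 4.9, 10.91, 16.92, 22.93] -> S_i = -1.11 + 6.01*i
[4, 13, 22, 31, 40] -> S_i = 4 + 9*i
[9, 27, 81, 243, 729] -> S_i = 9*3^i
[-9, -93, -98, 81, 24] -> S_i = Random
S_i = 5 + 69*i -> [5, 74, 143, 212, 281]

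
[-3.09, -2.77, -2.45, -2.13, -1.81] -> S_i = -3.09 + 0.32*i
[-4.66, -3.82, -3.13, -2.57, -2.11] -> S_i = -4.66*0.82^i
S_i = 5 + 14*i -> [5, 19, 33, 47, 61]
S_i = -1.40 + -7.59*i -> [-1.4, -8.99, -16.58, -24.17, -31.76]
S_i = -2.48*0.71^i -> [-2.48, -1.76, -1.25, -0.89, -0.63]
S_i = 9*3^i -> [9, 27, 81, 243, 729]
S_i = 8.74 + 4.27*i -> [8.74, 13.01, 17.28, 21.55, 25.82]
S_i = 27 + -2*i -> [27, 25, 23, 21, 19]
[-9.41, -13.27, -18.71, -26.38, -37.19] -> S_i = -9.41*1.41^i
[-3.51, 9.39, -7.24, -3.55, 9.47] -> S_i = Random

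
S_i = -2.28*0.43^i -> [-2.28, -0.98, -0.42, -0.18, -0.08]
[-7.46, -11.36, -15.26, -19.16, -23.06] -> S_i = -7.46 + -3.90*i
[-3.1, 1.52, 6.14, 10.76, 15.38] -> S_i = -3.10 + 4.62*i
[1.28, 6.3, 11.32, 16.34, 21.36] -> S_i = 1.28 + 5.02*i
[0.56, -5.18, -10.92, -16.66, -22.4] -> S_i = 0.56 + -5.74*i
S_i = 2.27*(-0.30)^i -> [2.27, -0.68, 0.2, -0.06, 0.02]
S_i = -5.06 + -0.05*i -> [-5.06, -5.11, -5.16, -5.21, -5.26]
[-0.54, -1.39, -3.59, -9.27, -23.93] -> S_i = -0.54*2.58^i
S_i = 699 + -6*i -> [699, 693, 687, 681, 675]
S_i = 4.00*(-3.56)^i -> [4.0, -14.24, 50.69, -180.47, 642.48]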